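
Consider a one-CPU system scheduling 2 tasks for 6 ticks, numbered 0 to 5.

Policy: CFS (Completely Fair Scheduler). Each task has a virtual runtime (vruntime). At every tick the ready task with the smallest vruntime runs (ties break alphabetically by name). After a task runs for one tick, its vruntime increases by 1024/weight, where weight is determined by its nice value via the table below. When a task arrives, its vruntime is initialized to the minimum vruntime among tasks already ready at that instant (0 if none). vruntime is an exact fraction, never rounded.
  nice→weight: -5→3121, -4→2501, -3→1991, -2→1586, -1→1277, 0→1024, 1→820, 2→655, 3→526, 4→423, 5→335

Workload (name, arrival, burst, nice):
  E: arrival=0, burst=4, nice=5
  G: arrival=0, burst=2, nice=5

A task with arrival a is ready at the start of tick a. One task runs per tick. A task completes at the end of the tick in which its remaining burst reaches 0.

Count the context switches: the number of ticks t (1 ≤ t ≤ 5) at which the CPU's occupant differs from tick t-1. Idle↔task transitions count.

t=0: vr[E=0 G=0] → run E
t=1: vr[E=1024/335 G=0] → run G
t=2: vr[E=1024/335 G=1024/335] → run E
t=3: vr[E=2048/335 G=1024/335] → run G
t=4: vr[E=2048/335] → run E
t=5: vr[E=3072/335] → run E

context switches = 4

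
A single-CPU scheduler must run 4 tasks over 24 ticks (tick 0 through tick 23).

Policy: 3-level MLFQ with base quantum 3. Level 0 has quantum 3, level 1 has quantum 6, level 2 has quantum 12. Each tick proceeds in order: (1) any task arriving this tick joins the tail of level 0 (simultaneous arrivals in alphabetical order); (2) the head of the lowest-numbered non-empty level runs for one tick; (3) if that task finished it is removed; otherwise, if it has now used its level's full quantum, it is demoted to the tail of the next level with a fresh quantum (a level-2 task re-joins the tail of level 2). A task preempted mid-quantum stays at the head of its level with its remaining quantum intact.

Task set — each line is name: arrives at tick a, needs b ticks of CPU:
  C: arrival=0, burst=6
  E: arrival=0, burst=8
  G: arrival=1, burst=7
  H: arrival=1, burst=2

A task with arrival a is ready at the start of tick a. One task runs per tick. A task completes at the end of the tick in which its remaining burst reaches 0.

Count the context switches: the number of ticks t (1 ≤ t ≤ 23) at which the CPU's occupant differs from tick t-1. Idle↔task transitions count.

context switches = 7

t=0: L0/L1/L2 = CE/-/- → run C
t=1: L0/L1/L2 = CEGH/-/- → run C
t=2: L0/L1/L2 = CEGH/-/- → run C
t=3: L0/L1/L2 = EGH/C/- → run E
t=4: L0/L1/L2 = EGH/C/- → run E
t=5: L0/L1/L2 = EGH/C/- → run E
t=6: L0/L1/L2 = GH/CE/- → run G
t=7: L0/L1/L2 = GH/CE/- → run G
t=8: L0/L1/L2 = GH/CE/- → run G
t=9: L0/L1/L2 = H/CEG/- → run H
t=10: L0/L1/L2 = H/CEG/- → run H
t=11: L0/L1/L2 = -/CEG/- → run C
t=12: L0/L1/L2 = -/CEG/- → run C
t=13: L0/L1/L2 = -/CEG/- → run C
t=14: L0/L1/L2 = -/EG/- → run E
t=15: L0/L1/L2 = -/EG/- → run E
t=16: L0/L1/L2 = -/EG/- → run E
t=17: L0/L1/L2 = -/EG/- → run E
t=18: L0/L1/L2 = -/EG/- → run E
t=19: L0/L1/L2 = -/G/- → run G
t=20: L0/L1/L2 = -/G/- → run G
t=21: L0/L1/L2 = -/G/- → run G
t=22: L0/L1/L2 = -/G/- → run G
t=23: (idle)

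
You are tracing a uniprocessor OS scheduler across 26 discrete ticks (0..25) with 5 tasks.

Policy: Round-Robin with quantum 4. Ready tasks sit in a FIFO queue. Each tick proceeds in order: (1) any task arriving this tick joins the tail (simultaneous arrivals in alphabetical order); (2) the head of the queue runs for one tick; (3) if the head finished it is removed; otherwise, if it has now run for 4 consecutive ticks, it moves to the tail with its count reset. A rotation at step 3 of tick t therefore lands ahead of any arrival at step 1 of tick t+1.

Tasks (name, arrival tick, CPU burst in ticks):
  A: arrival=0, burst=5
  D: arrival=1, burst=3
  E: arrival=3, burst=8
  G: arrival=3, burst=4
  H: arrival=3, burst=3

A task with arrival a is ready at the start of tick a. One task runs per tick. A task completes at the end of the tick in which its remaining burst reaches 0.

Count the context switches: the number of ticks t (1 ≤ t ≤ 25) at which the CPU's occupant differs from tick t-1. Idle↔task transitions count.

t=0: queue=[A] q_used=0 → run A
t=1: queue=[A,D] q_used=1 → run A
t=2: queue=[A,D] q_used=2 → run A
t=3: queue=[A,D,E,G,H] q_used=3 → run A
t=4: queue=[D,E,G,H,A] q_used=0 → run D
t=5: queue=[D,E,G,H,A] q_used=1 → run D
t=6: queue=[D,E,G,H,A] q_used=2 → run D
t=7: queue=[E,G,H,A] q_used=0 → run E
t=8: queue=[E,G,H,A] q_used=1 → run E
t=9: queue=[E,G,H,A] q_used=2 → run E
t=10: queue=[E,G,H,A] q_used=3 → run E
t=11: queue=[G,H,A,E] q_used=0 → run G
t=12: queue=[G,H,A,E] q_used=1 → run G
t=13: queue=[G,H,A,E] q_used=2 → run G
t=14: queue=[G,H,A,E] q_used=3 → run G
t=15: queue=[H,A,E] q_used=0 → run H
t=16: queue=[H,A,E] q_used=1 → run H
t=17: queue=[H,A,E] q_used=2 → run H
t=18: queue=[A,E] q_used=0 → run A
t=19: queue=[E] q_used=0 → run E
t=20: queue=[E] q_used=1 → run E
t=21: queue=[E] q_used=2 → run E
t=22: queue=[E] q_used=3 → run E
t=23: (idle)
t=24: (idle)
t=25: (idle)

context switches = 7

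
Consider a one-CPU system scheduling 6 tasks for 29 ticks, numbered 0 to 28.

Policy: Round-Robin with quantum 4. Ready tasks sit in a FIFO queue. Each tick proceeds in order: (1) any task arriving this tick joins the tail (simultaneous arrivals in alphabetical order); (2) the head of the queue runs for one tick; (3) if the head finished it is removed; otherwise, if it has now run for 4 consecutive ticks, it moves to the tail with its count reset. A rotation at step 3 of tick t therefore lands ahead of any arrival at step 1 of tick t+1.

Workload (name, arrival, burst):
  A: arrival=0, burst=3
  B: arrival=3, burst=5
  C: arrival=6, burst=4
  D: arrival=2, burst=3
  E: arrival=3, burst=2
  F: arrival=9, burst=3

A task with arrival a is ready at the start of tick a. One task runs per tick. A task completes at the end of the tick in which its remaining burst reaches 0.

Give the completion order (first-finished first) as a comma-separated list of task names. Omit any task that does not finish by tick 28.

completion order = A, D, E, C, F, B

t=0: queue=[A] q_used=0 → run A
t=1: queue=[A] q_used=1 → run A
t=2: queue=[A,D] q_used=2 → run A
t=3: queue=[D,B,E] q_used=0 → run D
t=4: queue=[D,B,E] q_used=1 → run D
t=5: queue=[D,B,E] q_used=2 → run D
t=6: queue=[B,E,C] q_used=0 → run B
t=7: queue=[B,E,C] q_used=1 → run B
t=8: queue=[B,E,C] q_used=2 → run B
t=9: queue=[B,E,C,F] q_used=3 → run B
t=10: queue=[E,C,F,B] q_used=0 → run E
t=11: queue=[E,C,F,B] q_used=1 → run E
t=12: queue=[C,F,B] q_used=0 → run C
t=13: queue=[C,F,B] q_used=1 → run C
t=14: queue=[C,F,B] q_used=2 → run C
t=15: queue=[C,F,B] q_used=3 → run C
t=16: queue=[F,B] q_used=0 → run F
t=17: queue=[F,B] q_used=1 → run F
t=18: queue=[F,B] q_used=2 → run F
t=19: queue=[B] q_used=0 → run B
t=20: (idle)
t=21: (idle)
t=22: (idle)
t=23: (idle)
t=24: (idle)
t=25: (idle)
t=26: (idle)
t=27: (idle)
t=28: (idle)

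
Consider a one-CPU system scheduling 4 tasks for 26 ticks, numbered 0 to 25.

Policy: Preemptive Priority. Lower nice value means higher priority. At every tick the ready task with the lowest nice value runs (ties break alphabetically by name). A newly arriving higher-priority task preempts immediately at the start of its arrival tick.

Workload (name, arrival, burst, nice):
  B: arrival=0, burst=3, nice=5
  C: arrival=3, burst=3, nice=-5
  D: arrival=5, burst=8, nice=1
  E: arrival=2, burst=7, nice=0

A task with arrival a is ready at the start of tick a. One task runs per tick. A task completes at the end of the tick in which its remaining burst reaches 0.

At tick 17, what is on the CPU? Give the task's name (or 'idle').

t=0: ready={B} → run B
t=1: ready={B} → run B
t=2: ready={B,E} → run E
t=3: ready={B,C,E} → run C
t=4: ready={B,C,E} → run C
t=5: ready={B,C,D,E} → run C
t=6: ready={B,D,E} → run E
t=7: ready={B,D,E} → run E
t=8: ready={B,D,E} → run E
t=9: ready={B,D,E} → run E
t=10: ready={B,D,E} → run E
t=11: ready={B,D,E} → run E
t=12: ready={B,D} → run D
t=13: ready={B,D} → run D
t=14: ready={B,D} → run D
t=15: ready={B,D} → run D
t=16: ready={B,D} → run D
t=17: ready={B,D} → run D
t=18: ready={B,D} → run D
t=19: ready={B,D} → run D
t=20: ready={B} → run B
t=21: (idle)
t=22: (idle)
t=23: (idle)
t=24: (idle)
t=25: (idle)

running at tick 17 = D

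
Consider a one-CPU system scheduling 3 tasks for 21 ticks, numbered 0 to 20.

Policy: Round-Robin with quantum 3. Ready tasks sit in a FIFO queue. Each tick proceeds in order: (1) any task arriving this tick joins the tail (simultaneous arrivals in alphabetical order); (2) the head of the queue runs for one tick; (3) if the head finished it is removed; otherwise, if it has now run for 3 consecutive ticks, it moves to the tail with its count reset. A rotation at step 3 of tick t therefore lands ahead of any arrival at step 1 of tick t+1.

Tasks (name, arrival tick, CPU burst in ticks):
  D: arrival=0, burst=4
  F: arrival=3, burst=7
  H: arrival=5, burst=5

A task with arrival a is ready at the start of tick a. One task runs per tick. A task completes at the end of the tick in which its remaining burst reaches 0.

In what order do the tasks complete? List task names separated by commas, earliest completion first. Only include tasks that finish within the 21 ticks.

t=0: queue=[D] q_used=0 → run D
t=1: queue=[D] q_used=1 → run D
t=2: queue=[D] q_used=2 → run D
t=3: queue=[D,F] q_used=0 → run D
t=4: queue=[F] q_used=0 → run F
t=5: queue=[F,H] q_used=1 → run F
t=6: queue=[F,H] q_used=2 → run F
t=7: queue=[H,F] q_used=0 → run H
t=8: queue=[H,F] q_used=1 → run H
t=9: queue=[H,F] q_used=2 → run H
t=10: queue=[F,H] q_used=0 → run F
t=11: queue=[F,H] q_used=1 → run F
t=12: queue=[F,H] q_used=2 → run F
t=13: queue=[H,F] q_used=0 → run H
t=14: queue=[H,F] q_used=1 → run H
t=15: queue=[F] q_used=0 → run F
t=16: (idle)
t=17: (idle)
t=18: (idle)
t=19: (idle)
t=20: (idle)

completion order = D, H, F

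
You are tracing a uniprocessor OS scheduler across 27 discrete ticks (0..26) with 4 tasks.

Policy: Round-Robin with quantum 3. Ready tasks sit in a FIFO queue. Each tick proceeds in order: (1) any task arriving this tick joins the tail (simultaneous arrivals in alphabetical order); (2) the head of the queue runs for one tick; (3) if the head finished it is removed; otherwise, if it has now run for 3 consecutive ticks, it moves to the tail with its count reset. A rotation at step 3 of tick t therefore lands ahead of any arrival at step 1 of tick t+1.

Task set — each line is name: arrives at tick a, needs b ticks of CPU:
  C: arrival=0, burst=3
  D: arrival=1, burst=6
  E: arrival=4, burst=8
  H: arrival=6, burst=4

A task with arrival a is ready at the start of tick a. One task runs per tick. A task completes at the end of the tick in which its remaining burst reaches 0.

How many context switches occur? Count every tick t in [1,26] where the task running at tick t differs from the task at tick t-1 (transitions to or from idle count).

t=0: queue=[C] q_used=0 → run C
t=1: queue=[C,D] q_used=1 → run C
t=2: queue=[C,D] q_used=2 → run C
t=3: queue=[D] q_used=0 → run D
t=4: queue=[D,E] q_used=1 → run D
t=5: queue=[D,E] q_used=2 → run D
t=6: queue=[E,D,H] q_used=0 → run E
t=7: queue=[E,D,H] q_used=1 → run E
t=8: queue=[E,D,H] q_used=2 → run E
t=9: queue=[D,H,E] q_used=0 → run D
t=10: queue=[D,H,E] q_used=1 → run D
t=11: queue=[D,H,E] q_used=2 → run D
t=12: queue=[H,E] q_used=0 → run H
t=13: queue=[H,E] q_used=1 → run H
t=14: queue=[H,E] q_used=2 → run H
t=15: queue=[E,H] q_used=0 → run E
t=16: queue=[E,H] q_used=1 → run E
t=17: queue=[E,H] q_used=2 → run E
t=18: queue=[H,E] q_used=0 → run H
t=19: queue=[E] q_used=0 → run E
t=20: queue=[E] q_used=1 → run E
t=21: (idle)
t=22: (idle)
t=23: (idle)
t=24: (idle)
t=25: (idle)
t=26: (idle)

context switches = 8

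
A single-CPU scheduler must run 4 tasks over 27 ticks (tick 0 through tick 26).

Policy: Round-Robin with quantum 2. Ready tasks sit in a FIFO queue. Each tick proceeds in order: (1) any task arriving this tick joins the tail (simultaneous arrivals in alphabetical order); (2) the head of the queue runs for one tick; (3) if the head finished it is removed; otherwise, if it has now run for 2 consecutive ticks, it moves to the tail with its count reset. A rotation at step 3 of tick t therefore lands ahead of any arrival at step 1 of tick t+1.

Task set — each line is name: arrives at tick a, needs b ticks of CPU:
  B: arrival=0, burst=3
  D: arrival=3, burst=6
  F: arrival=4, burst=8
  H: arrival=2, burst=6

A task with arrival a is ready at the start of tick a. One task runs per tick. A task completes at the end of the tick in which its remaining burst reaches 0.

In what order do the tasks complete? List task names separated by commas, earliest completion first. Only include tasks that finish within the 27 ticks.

t=0: queue=[B] q_used=0 → run B
t=1: queue=[B] q_used=1 → run B
t=2: queue=[B,H] q_used=0 → run B
t=3: queue=[H,D] q_used=0 → run H
t=4: queue=[H,D,F] q_used=1 → run H
t=5: queue=[D,F,H] q_used=0 → run D
t=6: queue=[D,F,H] q_used=1 → run D
t=7: queue=[F,H,D] q_used=0 → run F
t=8: queue=[F,H,D] q_used=1 → run F
t=9: queue=[H,D,F] q_used=0 → run H
t=10: queue=[H,D,F] q_used=1 → run H
t=11: queue=[D,F,H] q_used=0 → run D
t=12: queue=[D,F,H] q_used=1 → run D
t=13: queue=[F,H,D] q_used=0 → run F
t=14: queue=[F,H,D] q_used=1 → run F
t=15: queue=[H,D,F] q_used=0 → run H
t=16: queue=[H,D,F] q_used=1 → run H
t=17: queue=[D,F] q_used=0 → run D
t=18: queue=[D,F] q_used=1 → run D
t=19: queue=[F] q_used=0 → run F
t=20: queue=[F] q_used=1 → run F
t=21: queue=[F] q_used=0 → run F
t=22: queue=[F] q_used=1 → run F
t=23: (idle)
t=24: (idle)
t=25: (idle)
t=26: (idle)

completion order = B, H, D, F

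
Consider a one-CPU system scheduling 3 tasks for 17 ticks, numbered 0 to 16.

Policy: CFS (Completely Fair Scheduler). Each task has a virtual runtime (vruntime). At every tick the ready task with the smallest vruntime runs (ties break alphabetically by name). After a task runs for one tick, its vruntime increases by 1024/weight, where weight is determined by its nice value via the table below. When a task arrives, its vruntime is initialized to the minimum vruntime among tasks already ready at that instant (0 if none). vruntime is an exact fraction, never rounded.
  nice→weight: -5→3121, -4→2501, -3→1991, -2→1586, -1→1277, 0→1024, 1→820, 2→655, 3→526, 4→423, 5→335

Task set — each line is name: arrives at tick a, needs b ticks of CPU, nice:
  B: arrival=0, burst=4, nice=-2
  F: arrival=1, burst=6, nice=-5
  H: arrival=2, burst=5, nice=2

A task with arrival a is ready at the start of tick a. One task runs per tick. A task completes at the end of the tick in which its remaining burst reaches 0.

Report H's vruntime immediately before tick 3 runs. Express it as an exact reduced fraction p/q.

t=0: vr[B=0] → run B
t=1: vr[B=512/793 F=512/793] → run B
t=2: vr[B=1024/793 F=512/793 H=512/793] → run F
t=3: vr[B=1024/793 F=2409984/2474953 H=512/793] → run H
t=4: vr[B=1024/793 F=2409984/2474953 H=1147392/519415] → run F
t=5: vr[B=1024/793 F=3222016/2474953 H=1147392/519415] → run B
t=6: vr[B=1536/793 F=3222016/2474953 H=1147392/519415] → run F
t=7: vr[B=1536/793 F=4034048/2474953 H=1147392/519415] → run F
t=8: vr[B=1536/793 F=4846080/2474953 H=1147392/519415] → run B
t=9: vr[F=4846080/2474953 H=1147392/519415] → run F
t=10: vr[F=5658112/2474953 H=1147392/519415] → run H
t=11: vr[F=5658112/2474953 H=1959424/519415] → run F
t=12: vr[H=1959424/519415] → run H
t=13: vr[H=2771456/519415] → run H
t=14: vr[H=3583488/519415] → run H
t=15: (idle)
t=16: (idle)

vruntime(H, start of tick 3) = 512/793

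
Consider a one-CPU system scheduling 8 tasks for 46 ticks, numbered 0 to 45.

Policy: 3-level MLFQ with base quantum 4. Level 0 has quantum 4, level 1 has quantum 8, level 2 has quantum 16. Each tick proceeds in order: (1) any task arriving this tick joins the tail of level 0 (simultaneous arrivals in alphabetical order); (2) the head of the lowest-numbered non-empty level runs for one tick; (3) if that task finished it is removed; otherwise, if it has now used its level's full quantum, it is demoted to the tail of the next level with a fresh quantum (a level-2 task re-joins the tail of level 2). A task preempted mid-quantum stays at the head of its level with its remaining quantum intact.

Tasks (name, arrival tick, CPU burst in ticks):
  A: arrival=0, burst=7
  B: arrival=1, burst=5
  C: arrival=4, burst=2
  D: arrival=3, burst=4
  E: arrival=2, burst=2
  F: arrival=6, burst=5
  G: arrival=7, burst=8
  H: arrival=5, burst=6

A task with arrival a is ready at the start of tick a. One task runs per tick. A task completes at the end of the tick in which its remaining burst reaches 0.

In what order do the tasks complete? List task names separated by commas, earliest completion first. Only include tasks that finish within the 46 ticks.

t=0: L0/L1/L2 = A/-/- → run A
t=1: L0/L1/L2 = AB/-/- → run A
t=2: L0/L1/L2 = ABE/-/- → run A
t=3: L0/L1/L2 = ABED/-/- → run A
t=4: L0/L1/L2 = BEDC/A/- → run B
t=5: L0/L1/L2 = BEDCH/A/- → run B
t=6: L0/L1/L2 = BEDCHF/A/- → run B
t=7: L0/L1/L2 = BEDCHFG/A/- → run B
t=8: L0/L1/L2 = EDCHFG/AB/- → run E
t=9: L0/L1/L2 = EDCHFG/AB/- → run E
t=10: L0/L1/L2 = DCHFG/AB/- → run D
t=11: L0/L1/L2 = DCHFG/AB/- → run D
t=12: L0/L1/L2 = DCHFG/AB/- → run D
t=13: L0/L1/L2 = DCHFG/AB/- → run D
t=14: L0/L1/L2 = CHFG/AB/- → run C
t=15: L0/L1/L2 = CHFG/AB/- → run C
t=16: L0/L1/L2 = HFG/AB/- → run H
t=17: L0/L1/L2 = HFG/AB/- → run H
t=18: L0/L1/L2 = HFG/AB/- → run H
t=19: L0/L1/L2 = HFG/AB/- → run H
t=20: L0/L1/L2 = FG/ABH/- → run F
t=21: L0/L1/L2 = FG/ABH/- → run F
t=22: L0/L1/L2 = FG/ABH/- → run F
t=23: L0/L1/L2 = FG/ABH/- → run F
t=24: L0/L1/L2 = G/ABHF/- → run G
t=25: L0/L1/L2 = G/ABHF/- → run G
t=26: L0/L1/L2 = G/ABHF/- → run G
t=27: L0/L1/L2 = G/ABHF/- → run G
t=28: L0/L1/L2 = -/ABHFG/- → run A
t=29: L0/L1/L2 = -/ABHFG/- → run A
t=30: L0/L1/L2 = -/ABHFG/- → run A
t=31: L0/L1/L2 = -/BHFG/- → run B
t=32: L0/L1/L2 = -/HFG/- → run H
t=33: L0/L1/L2 = -/HFG/- → run H
t=34: L0/L1/L2 = -/FG/- → run F
t=35: L0/L1/L2 = -/G/- → run G
t=36: L0/L1/L2 = -/G/- → run G
t=37: L0/L1/L2 = -/G/- → run G
t=38: L0/L1/L2 = -/G/- → run G
t=39: (idle)
t=40: (idle)
t=41: (idle)
t=42: (idle)
t=43: (idle)
t=44: (idle)
t=45: (idle)

completion order = E, D, C, A, B, H, F, G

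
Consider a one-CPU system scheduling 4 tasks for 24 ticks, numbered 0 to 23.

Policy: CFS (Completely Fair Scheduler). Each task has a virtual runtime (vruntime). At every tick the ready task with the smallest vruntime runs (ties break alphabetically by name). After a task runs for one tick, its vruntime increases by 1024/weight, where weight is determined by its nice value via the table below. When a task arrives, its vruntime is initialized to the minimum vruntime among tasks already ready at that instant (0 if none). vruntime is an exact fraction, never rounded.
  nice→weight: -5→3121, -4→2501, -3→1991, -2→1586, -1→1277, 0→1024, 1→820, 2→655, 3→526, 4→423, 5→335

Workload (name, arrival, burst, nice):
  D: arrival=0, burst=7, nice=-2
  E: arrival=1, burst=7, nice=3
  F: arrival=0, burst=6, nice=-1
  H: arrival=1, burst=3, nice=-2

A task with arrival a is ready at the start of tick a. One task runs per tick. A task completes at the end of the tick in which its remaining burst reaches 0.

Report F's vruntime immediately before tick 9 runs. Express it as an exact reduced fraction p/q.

vruntime(F, start of tick 9) = 2048/1277

t=0: vr[D=0 F=0] → run D
t=1: vr[D=512/793 E=0 F=0 H=0] → run E
t=2: vr[D=512/793 E=512/263 F=0 H=0] → run F
t=3: vr[D=512/793 E=512/263 F=1024/1277 H=0] → run H
t=4: vr[D=512/793 E=512/263 F=1024/1277 H=512/793] → run D
t=5: vr[D=1024/793 E=512/263 F=1024/1277 H=512/793] → run H
t=6: vr[D=1024/793 E=512/263 F=1024/1277 H=1024/793] → run F
t=7: vr[D=1024/793 E=512/263 F=2048/1277 H=1024/793] → run D
t=8: vr[D=1536/793 E=512/263 F=2048/1277 H=1024/793] → run H
t=9: vr[D=1536/793 E=512/263 F=2048/1277] → run F
t=10: vr[D=1536/793 E=512/263 F=3072/1277] → run D
t=11: vr[D=2048/793 E=512/263 F=3072/1277] → run E
t=12: vr[D=2048/793 E=1024/263 F=3072/1277] → run F
t=13: vr[D=2048/793 E=1024/263 F=4096/1277] → run D
t=14: vr[D=2560/793 E=1024/263 F=4096/1277] → run F
t=15: vr[D=2560/793 E=1024/263 F=5120/1277] → run D
t=16: vr[D=3072/793 E=1024/263 F=5120/1277] → run D
t=17: vr[E=1024/263 F=5120/1277] → run E
t=18: vr[E=1536/263 F=5120/1277] → run F
t=19: vr[E=1536/263] → run E
t=20: vr[E=2048/263] → run E
t=21: vr[E=2560/263] → run E
t=22: vr[E=3072/263] → run E
t=23: (idle)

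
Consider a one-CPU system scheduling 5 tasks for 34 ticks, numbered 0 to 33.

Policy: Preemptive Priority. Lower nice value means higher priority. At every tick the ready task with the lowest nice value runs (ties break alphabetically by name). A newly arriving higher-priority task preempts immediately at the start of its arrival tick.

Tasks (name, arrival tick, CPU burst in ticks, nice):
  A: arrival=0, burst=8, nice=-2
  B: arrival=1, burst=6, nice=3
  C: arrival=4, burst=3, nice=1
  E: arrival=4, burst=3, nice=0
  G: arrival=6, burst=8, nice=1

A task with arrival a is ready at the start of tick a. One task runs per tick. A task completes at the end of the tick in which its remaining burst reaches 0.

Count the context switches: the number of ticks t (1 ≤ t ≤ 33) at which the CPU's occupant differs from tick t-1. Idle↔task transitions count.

context switches = 5

t=0: ready={A} → run A
t=1: ready={A,B} → run A
t=2: ready={A,B} → run A
t=3: ready={A,B} → run A
t=4: ready={A,B,C,E} → run A
t=5: ready={A,B,C,E} → run A
t=6: ready={A,B,C,E,G} → run A
t=7: ready={A,B,C,E,G} → run A
t=8: ready={B,C,E,G} → run E
t=9: ready={B,C,E,G} → run E
t=10: ready={B,C,E,G} → run E
t=11: ready={B,C,G} → run C
t=12: ready={B,C,G} → run C
t=13: ready={B,C,G} → run C
t=14: ready={B,G} → run G
t=15: ready={B,G} → run G
t=16: ready={B,G} → run G
t=17: ready={B,G} → run G
t=18: ready={B,G} → run G
t=19: ready={B,G} → run G
t=20: ready={B,G} → run G
t=21: ready={B,G} → run G
t=22: ready={B} → run B
t=23: ready={B} → run B
t=24: ready={B} → run B
t=25: ready={B} → run B
t=26: ready={B} → run B
t=27: ready={B} → run B
t=28: (idle)
t=29: (idle)
t=30: (idle)
t=31: (idle)
t=32: (idle)
t=33: (idle)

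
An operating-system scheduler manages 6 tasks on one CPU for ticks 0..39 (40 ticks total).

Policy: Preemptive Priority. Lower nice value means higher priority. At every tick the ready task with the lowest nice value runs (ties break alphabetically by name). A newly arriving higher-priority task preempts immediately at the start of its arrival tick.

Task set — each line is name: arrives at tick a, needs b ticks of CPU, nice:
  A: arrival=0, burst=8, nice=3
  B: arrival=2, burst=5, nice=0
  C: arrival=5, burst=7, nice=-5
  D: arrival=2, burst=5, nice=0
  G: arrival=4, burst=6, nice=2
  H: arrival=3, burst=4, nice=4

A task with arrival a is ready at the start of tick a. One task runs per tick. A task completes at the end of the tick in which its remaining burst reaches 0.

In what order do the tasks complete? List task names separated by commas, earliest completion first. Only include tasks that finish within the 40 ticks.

completion order = C, B, D, G, A, H

t=0: ready={A} → run A
t=1: ready={A} → run A
t=2: ready={A,B,D} → run B
t=3: ready={A,B,D,H} → run B
t=4: ready={A,B,D,G,H} → run B
t=5: ready={A,B,C,D,G,H} → run C
t=6: ready={A,B,C,D,G,H} → run C
t=7: ready={A,B,C,D,G,H} → run C
t=8: ready={A,B,C,D,G,H} → run C
t=9: ready={A,B,C,D,G,H} → run C
t=10: ready={A,B,C,D,G,H} → run C
t=11: ready={A,B,C,D,G,H} → run C
t=12: ready={A,B,D,G,H} → run B
t=13: ready={A,B,D,G,H} → run B
t=14: ready={A,D,G,H} → run D
t=15: ready={A,D,G,H} → run D
t=16: ready={A,D,G,H} → run D
t=17: ready={A,D,G,H} → run D
t=18: ready={A,D,G,H} → run D
t=19: ready={A,G,H} → run G
t=20: ready={A,G,H} → run G
t=21: ready={A,G,H} → run G
t=22: ready={A,G,H} → run G
t=23: ready={A,G,H} → run G
t=24: ready={A,G,H} → run G
t=25: ready={A,H} → run A
t=26: ready={A,H} → run A
t=27: ready={A,H} → run A
t=28: ready={A,H} → run A
t=29: ready={A,H} → run A
t=30: ready={A,H} → run A
t=31: ready={H} → run H
t=32: ready={H} → run H
t=33: ready={H} → run H
t=34: ready={H} → run H
t=35: (idle)
t=36: (idle)
t=37: (idle)
t=38: (idle)
t=39: (idle)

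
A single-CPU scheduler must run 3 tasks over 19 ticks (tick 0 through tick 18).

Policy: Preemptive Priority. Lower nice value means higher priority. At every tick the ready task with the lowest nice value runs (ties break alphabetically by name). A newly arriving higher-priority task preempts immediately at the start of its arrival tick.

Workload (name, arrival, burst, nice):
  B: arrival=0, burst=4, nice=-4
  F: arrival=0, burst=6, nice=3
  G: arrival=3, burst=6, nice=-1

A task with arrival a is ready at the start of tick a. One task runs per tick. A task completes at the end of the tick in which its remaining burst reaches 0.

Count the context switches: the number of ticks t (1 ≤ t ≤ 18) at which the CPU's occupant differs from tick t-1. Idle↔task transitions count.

context switches = 3

t=0: ready={B,F} → run B
t=1: ready={B,F} → run B
t=2: ready={B,F} → run B
t=3: ready={B,F,G} → run B
t=4: ready={F,G} → run G
t=5: ready={F,G} → run G
t=6: ready={F,G} → run G
t=7: ready={F,G} → run G
t=8: ready={F,G} → run G
t=9: ready={F,G} → run G
t=10: ready={F} → run F
t=11: ready={F} → run F
t=12: ready={F} → run F
t=13: ready={F} → run F
t=14: ready={F} → run F
t=15: ready={F} → run F
t=16: (idle)
t=17: (idle)
t=18: (idle)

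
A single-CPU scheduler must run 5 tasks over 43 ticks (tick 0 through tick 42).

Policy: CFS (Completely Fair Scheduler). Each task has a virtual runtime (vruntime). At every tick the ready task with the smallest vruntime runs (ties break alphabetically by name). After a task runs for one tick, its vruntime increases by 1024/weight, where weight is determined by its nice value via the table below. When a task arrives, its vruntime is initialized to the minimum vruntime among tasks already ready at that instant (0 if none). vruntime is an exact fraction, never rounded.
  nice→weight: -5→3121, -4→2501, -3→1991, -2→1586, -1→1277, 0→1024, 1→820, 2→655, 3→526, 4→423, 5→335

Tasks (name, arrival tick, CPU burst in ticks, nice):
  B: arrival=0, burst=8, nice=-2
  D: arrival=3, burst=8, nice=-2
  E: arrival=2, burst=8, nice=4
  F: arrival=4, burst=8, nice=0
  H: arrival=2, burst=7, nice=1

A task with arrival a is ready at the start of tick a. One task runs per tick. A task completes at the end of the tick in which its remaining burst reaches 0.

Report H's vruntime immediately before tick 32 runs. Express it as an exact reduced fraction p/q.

vruntime(H, start of tick 32) = 1427968/162565

t=0: vr[B=0] → run B
t=1: vr[B=512/793] → run B
t=2: vr[B=1024/793 E=1024/793 H=1024/793] → run B
t=3: vr[B=1536/793 D=1024/793 E=1024/793 H=1024/793] → run D
t=4: vr[B=1536/793 D=1536/793 E=1024/793 F=1024/793 H=1024/793] → run E
t=5: vr[B=1536/793 D=1536/793 E=1245184/335439 F=1024/793 H=1024/793] → run F
t=6: vr[B=1536/793 D=1536/793 E=1245184/335439 F=1817/793 H=1024/793] → run H
t=7: vr[B=1536/793 D=1536/793 E=1245184/335439 F=1817/793 H=412928/162565] → run B
t=8: vr[B=2048/793 D=1536/793 E=1245184/335439 F=1817/793 H=412928/162565] → run D
t=9: vr[B=2048/793 D=2048/793 E=1245184/335439 F=1817/793 H=412928/162565] → run F
t=10: vr[B=2048/793 D=2048/793 E=1245184/335439 F=2610/793 H=412928/162565] → run H
t=11: vr[B=2048/793 D=2048/793 E=1245184/335439 F=2610/793 H=615936/162565] → run B
t=12: vr[B=2560/793 D=2048/793 E=1245184/335439 F=2610/793 H=615936/162565] → run D
t=13: vr[B=2560/793 D=2560/793 E=1245184/335439 F=2610/793 H=615936/162565] → run B
t=14: vr[B=3072/793 D=2560/793 E=1245184/335439 F=2610/793 H=615936/162565] → run D
t=15: vr[B=3072/793 D=3072/793 E=1245184/335439 F=2610/793 H=615936/162565] → run F
t=16: vr[B=3072/793 D=3072/793 E=1245184/335439 F=3403/793 H=615936/162565] → run E
t=17: vr[B=3072/793 D=3072/793 E=2057216/335439 F=3403/793 H=615936/162565] → run H
t=18: vr[B=3072/793 D=3072/793 E=2057216/335439 F=3403/793 H=818944/162565] → run B
t=19: vr[B=3584/793 D=3072/793 E=2057216/335439 F=3403/793 H=818944/162565] → run D
t=20: vr[B=3584/793 D=3584/793 E=2057216/335439 F=3403/793 H=818944/162565] → run F
t=21: vr[B=3584/793 D=3584/793 E=2057216/335439 F=4196/793 H=818944/162565] → run B
t=22: vr[D=3584/793 E=2057216/335439 F=4196/793 H=818944/162565] → run D
t=23: vr[D=4096/793 E=2057216/335439 F=4196/793 H=818944/162565] → run H
t=24: vr[D=4096/793 E=2057216/335439 F=4196/793 H=1021952/162565] → run D
t=25: vr[D=4608/793 E=2057216/335439 F=4196/793 H=1021952/162565] → run F
t=26: vr[D=4608/793 E=2057216/335439 F=4989/793 H=1021952/162565] → run D
t=27: vr[E=2057216/335439 F=4989/793 H=1021952/162565] → run E
t=28: vr[E=956416/111813 F=4989/793 H=1021952/162565] → run H
t=29: vr[E=956416/111813 F=4989/793 H=244992/32513] → run F
t=30: vr[E=956416/111813 F=5782/793 H=244992/32513] → run F
t=31: vr[E=956416/111813 F=6575/793 H=244992/32513] → run H
t=32: vr[E=956416/111813 F=6575/793 H=1427968/162565] → run F
t=33: vr[E=956416/111813 H=1427968/162565] → run E
t=34: vr[E=3681280/335439 H=1427968/162565] → run H
t=35: vr[E=3681280/335439] → run E
t=36: vr[E=4493312/335439] → run E
t=37: vr[E=1768448/111813] → run E
t=38: vr[E=6117376/335439] → run E
t=39: (idle)
t=40: (idle)
t=41: (idle)
t=42: (idle)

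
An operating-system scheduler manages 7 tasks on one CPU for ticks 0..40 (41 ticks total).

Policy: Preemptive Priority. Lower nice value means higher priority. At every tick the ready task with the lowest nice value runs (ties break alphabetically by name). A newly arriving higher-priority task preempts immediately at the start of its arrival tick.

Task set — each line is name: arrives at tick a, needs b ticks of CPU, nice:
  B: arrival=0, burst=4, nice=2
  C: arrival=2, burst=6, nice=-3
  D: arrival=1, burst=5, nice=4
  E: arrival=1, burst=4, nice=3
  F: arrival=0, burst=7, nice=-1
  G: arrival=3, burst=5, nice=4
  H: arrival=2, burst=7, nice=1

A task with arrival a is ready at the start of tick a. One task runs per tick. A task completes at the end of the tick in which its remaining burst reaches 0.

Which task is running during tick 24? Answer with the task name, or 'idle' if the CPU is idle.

running at tick 24 = E

t=0: ready={B,F} → run F
t=1: ready={B,D,E,F} → run F
t=2: ready={B,C,D,E,F,H} → run C
t=3: ready={B,C,D,E,F,G,H} → run C
t=4: ready={B,C,D,E,F,G,H} → run C
t=5: ready={B,C,D,E,F,G,H} → run C
t=6: ready={B,C,D,E,F,G,H} → run C
t=7: ready={B,C,D,E,F,G,H} → run C
t=8: ready={B,D,E,F,G,H} → run F
t=9: ready={B,D,E,F,G,H} → run F
t=10: ready={B,D,E,F,G,H} → run F
t=11: ready={B,D,E,F,G,H} → run F
t=12: ready={B,D,E,F,G,H} → run F
t=13: ready={B,D,E,G,H} → run H
t=14: ready={B,D,E,G,H} → run H
t=15: ready={B,D,E,G,H} → run H
t=16: ready={B,D,E,G,H} → run H
t=17: ready={B,D,E,G,H} → run H
t=18: ready={B,D,E,G,H} → run H
t=19: ready={B,D,E,G,H} → run H
t=20: ready={B,D,E,G} → run B
t=21: ready={B,D,E,G} → run B
t=22: ready={B,D,E,G} → run B
t=23: ready={B,D,E,G} → run B
t=24: ready={D,E,G} → run E
t=25: ready={D,E,G} → run E
t=26: ready={D,E,G} → run E
t=27: ready={D,E,G} → run E
t=28: ready={D,G} → run D
t=29: ready={D,G} → run D
t=30: ready={D,G} → run D
t=31: ready={D,G} → run D
t=32: ready={D,G} → run D
t=33: ready={G} → run G
t=34: ready={G} → run G
t=35: ready={G} → run G
t=36: ready={G} → run G
t=37: ready={G} → run G
t=38: (idle)
t=39: (idle)
t=40: (idle)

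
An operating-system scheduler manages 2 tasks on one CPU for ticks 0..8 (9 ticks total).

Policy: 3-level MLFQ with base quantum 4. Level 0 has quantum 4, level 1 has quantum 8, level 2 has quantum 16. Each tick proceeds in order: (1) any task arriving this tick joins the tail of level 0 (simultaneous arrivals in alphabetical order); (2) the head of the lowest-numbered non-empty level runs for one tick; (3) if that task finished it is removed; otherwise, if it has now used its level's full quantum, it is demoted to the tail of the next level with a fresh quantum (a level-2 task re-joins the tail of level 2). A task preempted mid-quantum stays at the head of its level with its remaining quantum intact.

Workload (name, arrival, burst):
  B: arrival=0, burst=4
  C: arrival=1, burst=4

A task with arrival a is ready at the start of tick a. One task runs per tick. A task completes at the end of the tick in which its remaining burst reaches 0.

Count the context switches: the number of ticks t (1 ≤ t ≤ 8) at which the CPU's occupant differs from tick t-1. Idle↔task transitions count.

context switches = 2

t=0: L0/L1/L2 = B/-/- → run B
t=1: L0/L1/L2 = BC/-/- → run B
t=2: L0/L1/L2 = BC/-/- → run B
t=3: L0/L1/L2 = BC/-/- → run B
t=4: L0/L1/L2 = C/-/- → run C
t=5: L0/L1/L2 = C/-/- → run C
t=6: L0/L1/L2 = C/-/- → run C
t=7: L0/L1/L2 = C/-/- → run C
t=8: (idle)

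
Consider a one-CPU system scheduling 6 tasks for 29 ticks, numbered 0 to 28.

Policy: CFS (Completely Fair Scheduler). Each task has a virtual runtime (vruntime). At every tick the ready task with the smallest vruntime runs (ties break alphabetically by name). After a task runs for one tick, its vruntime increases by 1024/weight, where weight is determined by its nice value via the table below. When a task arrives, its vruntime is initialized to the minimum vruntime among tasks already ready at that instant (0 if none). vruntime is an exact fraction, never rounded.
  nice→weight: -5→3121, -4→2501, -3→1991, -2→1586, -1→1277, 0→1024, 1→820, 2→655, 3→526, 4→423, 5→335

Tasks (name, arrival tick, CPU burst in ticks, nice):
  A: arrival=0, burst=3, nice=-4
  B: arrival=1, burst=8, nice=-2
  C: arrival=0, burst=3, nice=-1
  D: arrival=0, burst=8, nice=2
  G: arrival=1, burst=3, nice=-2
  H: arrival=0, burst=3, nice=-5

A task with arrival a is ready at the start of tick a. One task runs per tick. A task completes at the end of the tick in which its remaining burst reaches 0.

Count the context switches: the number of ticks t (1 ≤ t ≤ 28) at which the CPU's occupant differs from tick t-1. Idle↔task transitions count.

context switches = 20

t=0: vr[A=0 C=0 D=0 H=0] → run A
t=1: vr[A=1024/2501 B=0 C=0 D=0 G=0 H=0] → run B
t=2: vr[A=1024/2501 B=512/793 C=0 D=0 G=0 H=0] → run C
t=3: vr[A=1024/2501 B=512/793 C=1024/1277 D=0 G=0 H=0] → run D
t=4: vr[A=1024/2501 B=512/793 C=1024/1277 D=1024/655 G=0 H=0] → run G
t=5: vr[A=1024/2501 B=512/793 C=1024/1277 D=1024/655 G=512/793 H=0] → run H
t=6: vr[A=1024/2501 B=512/793 C=1024/1277 D=1024/655 G=512/793 H=1024/3121] → run H
t=7: vr[A=1024/2501 B=512/793 C=1024/1277 D=1024/655 G=512/793 H=2048/3121] → run A
t=8: vr[A=2048/2501 B=512/793 C=1024/1277 D=1024/655 G=512/793 H=2048/3121] → run B
t=9: vr[A=2048/2501 B=1024/793 C=1024/1277 D=1024/655 G=512/793 H=2048/3121] → run G
t=10: vr[A=2048/2501 B=1024/793 C=1024/1277 D=1024/655 G=1024/793 H=2048/3121] → run H
t=11: vr[A=2048/2501 B=1024/793 C=1024/1277 D=1024/655 G=1024/793] → run C
t=12: vr[A=2048/2501 B=1024/793 C=2048/1277 D=1024/655 G=1024/793] → run A
t=13: vr[B=1024/793 C=2048/1277 D=1024/655 G=1024/793] → run B
t=14: vr[B=1536/793 C=2048/1277 D=1024/655 G=1024/793] → run G
t=15: vr[B=1536/793 C=2048/1277 D=1024/655] → run D
t=16: vr[B=1536/793 C=2048/1277 D=2048/655] → run C
t=17: vr[B=1536/793 D=2048/655] → run B
t=18: vr[B=2048/793 D=2048/655] → run B
t=19: vr[B=2560/793 D=2048/655] → run D
t=20: vr[B=2560/793 D=3072/655] → run B
t=21: vr[B=3072/793 D=3072/655] → run B
t=22: vr[B=3584/793 D=3072/655] → run B
t=23: vr[D=3072/655] → run D
t=24: vr[D=4096/655] → run D
t=25: vr[D=1024/131] → run D
t=26: vr[D=6144/655] → run D
t=27: vr[D=7168/655] → run D
t=28: (idle)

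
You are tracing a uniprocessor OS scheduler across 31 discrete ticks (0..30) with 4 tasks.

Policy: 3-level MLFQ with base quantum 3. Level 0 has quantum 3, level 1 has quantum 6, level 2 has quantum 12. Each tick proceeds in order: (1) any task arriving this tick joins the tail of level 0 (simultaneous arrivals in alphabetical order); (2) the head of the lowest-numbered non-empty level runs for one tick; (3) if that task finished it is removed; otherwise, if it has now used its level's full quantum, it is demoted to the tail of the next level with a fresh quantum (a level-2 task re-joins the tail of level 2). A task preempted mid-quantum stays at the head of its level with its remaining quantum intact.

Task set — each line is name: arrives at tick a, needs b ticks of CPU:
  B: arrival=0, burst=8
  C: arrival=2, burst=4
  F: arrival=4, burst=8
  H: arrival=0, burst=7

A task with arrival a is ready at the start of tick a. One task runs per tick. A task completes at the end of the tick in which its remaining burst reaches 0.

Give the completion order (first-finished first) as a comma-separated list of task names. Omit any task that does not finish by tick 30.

t=0: L0/L1/L2 = BH/-/- → run B
t=1: L0/L1/L2 = BH/-/- → run B
t=2: L0/L1/L2 = BHC/-/- → run B
t=3: L0/L1/L2 = HC/B/- → run H
t=4: L0/L1/L2 = HCF/B/- → run H
t=5: L0/L1/L2 = HCF/B/- → run H
t=6: L0/L1/L2 = CF/BH/- → run C
t=7: L0/L1/L2 = CF/BH/- → run C
t=8: L0/L1/L2 = CF/BH/- → run C
t=9: L0/L1/L2 = F/BHC/- → run F
t=10: L0/L1/L2 = F/BHC/- → run F
t=11: L0/L1/L2 = F/BHC/- → run F
t=12: L0/L1/L2 = -/BHCF/- → run B
t=13: L0/L1/L2 = -/BHCF/- → run B
t=14: L0/L1/L2 = -/BHCF/- → run B
t=15: L0/L1/L2 = -/BHCF/- → run B
t=16: L0/L1/L2 = -/BHCF/- → run B
t=17: L0/L1/L2 = -/HCF/- → run H
t=18: L0/L1/L2 = -/HCF/- → run H
t=19: L0/L1/L2 = -/HCF/- → run H
t=20: L0/L1/L2 = -/HCF/- → run H
t=21: L0/L1/L2 = -/CF/- → run C
t=22: L0/L1/L2 = -/F/- → run F
t=23: L0/L1/L2 = -/F/- → run F
t=24: L0/L1/L2 = -/F/- → run F
t=25: L0/L1/L2 = -/F/- → run F
t=26: L0/L1/L2 = -/F/- → run F
t=27: (idle)
t=28: (idle)
t=29: (idle)
t=30: (idle)

completion order = B, H, C, F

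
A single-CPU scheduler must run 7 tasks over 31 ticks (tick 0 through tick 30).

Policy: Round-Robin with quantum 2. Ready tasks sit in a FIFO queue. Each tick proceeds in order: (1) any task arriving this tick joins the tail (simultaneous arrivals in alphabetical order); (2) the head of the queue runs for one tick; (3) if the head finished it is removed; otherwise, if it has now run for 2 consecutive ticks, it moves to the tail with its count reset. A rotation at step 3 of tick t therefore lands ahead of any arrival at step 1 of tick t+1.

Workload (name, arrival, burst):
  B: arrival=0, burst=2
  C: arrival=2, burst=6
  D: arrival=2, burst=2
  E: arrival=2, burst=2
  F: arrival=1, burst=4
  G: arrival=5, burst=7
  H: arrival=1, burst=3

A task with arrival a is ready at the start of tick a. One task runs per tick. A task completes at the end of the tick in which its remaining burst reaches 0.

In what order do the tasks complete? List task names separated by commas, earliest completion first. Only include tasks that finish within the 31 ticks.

completion order = B, D, E, F, H, C, G

t=0: queue=[B] q_used=0 → run B
t=1: queue=[B,F,H] q_used=1 → run B
t=2: queue=[F,H,C,D,E] q_used=0 → run F
t=3: queue=[F,H,C,D,E] q_used=1 → run F
t=4: queue=[H,C,D,E,F] q_used=0 → run H
t=5: queue=[H,C,D,E,F,G] q_used=1 → run H
t=6: queue=[C,D,E,F,G,H] q_used=0 → run C
t=7: queue=[C,D,E,F,G,H] q_used=1 → run C
t=8: queue=[D,E,F,G,H,C] q_used=0 → run D
t=9: queue=[D,E,F,G,H,C] q_used=1 → run D
t=10: queue=[E,F,G,H,C] q_used=0 → run E
t=11: queue=[E,F,G,H,C] q_used=1 → run E
t=12: queue=[F,G,H,C] q_used=0 → run F
t=13: queue=[F,G,H,C] q_used=1 → run F
t=14: queue=[G,H,C] q_used=0 → run G
t=15: queue=[G,H,C] q_used=1 → run G
t=16: queue=[H,C,G] q_used=0 → run H
t=17: queue=[C,G] q_used=0 → run C
t=18: queue=[C,G] q_used=1 → run C
t=19: queue=[G,C] q_used=0 → run G
t=20: queue=[G,C] q_used=1 → run G
t=21: queue=[C,G] q_used=0 → run C
t=22: queue=[C,G] q_used=1 → run C
t=23: queue=[G] q_used=0 → run G
t=24: queue=[G] q_used=1 → run G
t=25: queue=[G] q_used=0 → run G
t=26: (idle)
t=27: (idle)
t=28: (idle)
t=29: (idle)
t=30: (idle)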